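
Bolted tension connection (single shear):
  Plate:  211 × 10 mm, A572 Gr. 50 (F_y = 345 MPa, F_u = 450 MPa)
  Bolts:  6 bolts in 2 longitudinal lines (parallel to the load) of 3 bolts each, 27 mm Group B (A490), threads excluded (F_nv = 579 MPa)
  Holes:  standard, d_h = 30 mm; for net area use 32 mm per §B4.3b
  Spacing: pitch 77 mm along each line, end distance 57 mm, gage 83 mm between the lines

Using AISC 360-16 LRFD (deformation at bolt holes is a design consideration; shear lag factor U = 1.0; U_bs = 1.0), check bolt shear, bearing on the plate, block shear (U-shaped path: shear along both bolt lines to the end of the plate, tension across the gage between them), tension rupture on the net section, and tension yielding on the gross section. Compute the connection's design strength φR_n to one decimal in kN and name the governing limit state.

496.1 kN (net-section rupture governs)

Bolt shear: A_b = π(27)²/4 = 572.56 mm². φR_n = 0.75 × 579 × 572.56 × 6 × 1 = 1491.8 kN.
Bearing (10 mm plate, F_u = 450 MPa): end bolts L_c = 57 − 30/2 = 42, R_n = min(1.2×42×10×450, 2.4×27×10×450) = 226.8 kN/bolt; interior L_c = 77 − 30 = 47, R_n = 253.8 kN/bolt. φR_n = 0.75 × (2×226.8 + 4×253.8) = 1101.6 kN.
Block shear: shear path 2×[57+2×77] = 2×211 mm, A_gv = 4220, A_nv = 2×(211 − 2.5×32)×10 = 2620 mm²; tension across gage: (83 − 1×32)×10 = 510 mm². R_n = min(0.6×450×2620, 0.6×345×4220) + 1.0×450×510 = min(707.4, 873.54) + 229.5 = 936.9 kN. φR_n = 0.75 × 936.9 = 702.7 kN.
Tension rupture (net): A_n = (211 − 2×32)×10 = 1470 mm² (U = 1.0, A_e = A_n). φR_n = 0.75 × 450 × 1470 = 496.1 kN.
Tension yield (gross): A_g = 211×10 = 2110 mm². φR_n = 0.90 × 345 × 2110 = 655.2 kN.
Governing: min(1491.8, 1101.6, 702.7, 496.1, 655.2) = 496.1 kN → net-section rupture.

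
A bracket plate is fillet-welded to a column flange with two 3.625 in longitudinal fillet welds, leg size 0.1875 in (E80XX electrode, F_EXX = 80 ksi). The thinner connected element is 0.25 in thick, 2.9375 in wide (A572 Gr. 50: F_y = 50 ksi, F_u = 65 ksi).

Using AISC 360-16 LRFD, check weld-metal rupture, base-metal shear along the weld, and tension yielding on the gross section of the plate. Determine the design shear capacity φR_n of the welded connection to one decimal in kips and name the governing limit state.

Weld metal: throat = 0.707×0.1875 = 0.13256 in, L = 2×3.625 = 7.25 in. φR_n = 0.75 × 0.6 × 80 × 0.13256 × 7.25 = 34.6 kips.
Base metal shear (0.25 in plate): yield φR_n = 1.0×0.6×50×0.25×7.25 = 54.4 kips; rupture φR_n = 0.75×0.6×65×0.25×7.25 = 53.0 kips; take 53.0 kips (rupture).
Tension yield (gross): A_g = 2.9375×0.25 = 0.73438 in². φR_n = 0.90 × 50 × 0.73438 = 33.0 kips.
Governing: min(34.6, 53.0, 33.0) = 33.0 kips → gross-section yield.

33.0 kips (gross-section yield governs)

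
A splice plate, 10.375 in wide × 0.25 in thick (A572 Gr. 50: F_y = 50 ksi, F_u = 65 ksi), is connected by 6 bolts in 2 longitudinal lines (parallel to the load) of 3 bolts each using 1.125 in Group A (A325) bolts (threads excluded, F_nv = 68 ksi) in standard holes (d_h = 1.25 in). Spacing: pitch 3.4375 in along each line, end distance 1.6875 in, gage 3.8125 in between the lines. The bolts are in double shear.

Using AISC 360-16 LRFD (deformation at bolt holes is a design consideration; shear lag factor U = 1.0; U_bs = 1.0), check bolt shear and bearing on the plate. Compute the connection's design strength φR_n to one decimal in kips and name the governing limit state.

159.0 kips (bearing governs)

Bolt shear: A_b = π(1.125)²/4 = 0.99402 in². φR_n = 0.75 × 68 × 0.99402 × 6 × 2 = 608.3 kips.
Bearing (0.25 in plate, F_u = 65 ksi): end bolts L_c = 1.6875 − 1.25/2 = 1.0625, R_n = min(1.2×1.0625×0.25×65, 2.4×1.125×0.25×65) = 20.719 kips/bolt; interior L_c = 3.4375 − 1.25 = 2.1875, R_n = 42.656 kips/bolt. φR_n = 0.75 × (2×20.719 + 4×42.656) = 159.0 kips.
Governing: min(608.3, 159.0) = 159.0 kips → bearing.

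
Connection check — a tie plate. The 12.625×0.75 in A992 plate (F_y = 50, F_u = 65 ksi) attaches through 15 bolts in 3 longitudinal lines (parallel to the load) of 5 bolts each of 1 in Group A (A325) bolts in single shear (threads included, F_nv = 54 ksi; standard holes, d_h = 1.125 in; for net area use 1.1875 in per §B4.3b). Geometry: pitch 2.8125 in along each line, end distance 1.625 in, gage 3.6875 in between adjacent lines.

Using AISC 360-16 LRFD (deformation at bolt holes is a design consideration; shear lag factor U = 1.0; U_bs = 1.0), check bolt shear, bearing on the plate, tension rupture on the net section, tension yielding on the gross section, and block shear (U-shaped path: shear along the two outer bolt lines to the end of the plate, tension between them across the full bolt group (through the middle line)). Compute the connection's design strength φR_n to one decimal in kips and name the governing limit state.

Bolt shear: A_b = π(1)²/4 = 0.7854 in². φR_n = 0.75 × 54 × 0.7854 × 15 × 1 = 477.1 kips.
Bearing (0.75 in plate, F_u = 65 ksi): end bolts L_c = 1.625 − 1.125/2 = 1.0625, R_n = min(1.2×1.0625×0.75×65, 2.4×1×0.75×65) = 62.156 kips/bolt; interior L_c = 2.8125 − 1.125 = 1.6875, R_n = 98.719 kips/bolt. φR_n = 0.75 × (3×62.156 + 12×98.719) = 1028.3 kips.
Tension rupture (net): A_n = (12.625 − 3×1.1875)×0.75 = 6.7969 in² (U = 1.0, A_e = A_n). φR_n = 0.75 × 65 × 6.7969 = 331.3 kips.
Tension yield (gross): A_g = 12.625×0.75 = 9.4688 in². φR_n = 0.90 × 50 × 9.4688 = 426.1 kips.
Block shear: shear path 2×[1.625+4×2.8125] = 2×12.875 in, A_gv = 19.313, A_nv = 2×(12.875 − 4.5×1.1875)×0.75 = 11.297 in²; tension across gage: (7.375 − 2×1.1875)×0.75 = 3.75 in². R_n = min(0.6×65×11.297, 0.6×50×19.313) + 1.0×65×3.75 = min(440.58, 579.39) + 243.75 = 684.33 kips. φR_n = 0.75 × 684.33 = 513.2 kips.
Governing: min(477.1, 1028.3, 331.3, 426.1, 513.2) = 331.3 kips → net-section rupture.

331.3 kips (net-section rupture governs)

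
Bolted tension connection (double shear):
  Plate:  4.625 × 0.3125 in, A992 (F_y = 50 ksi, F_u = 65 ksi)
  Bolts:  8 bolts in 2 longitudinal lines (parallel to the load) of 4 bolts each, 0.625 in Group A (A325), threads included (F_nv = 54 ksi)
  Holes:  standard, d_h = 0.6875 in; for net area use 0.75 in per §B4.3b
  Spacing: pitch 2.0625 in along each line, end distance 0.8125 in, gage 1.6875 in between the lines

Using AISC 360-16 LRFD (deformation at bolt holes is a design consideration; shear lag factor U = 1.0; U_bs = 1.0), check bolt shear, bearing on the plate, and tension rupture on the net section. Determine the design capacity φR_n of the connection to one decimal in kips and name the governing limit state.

Bolt shear: A_b = π(0.625)²/4 = 0.3068 in². φR_n = 0.75 × 54 × 0.3068 × 8 × 2 = 198.8 kips.
Bearing (0.3125 in plate, F_u = 65 ksi): end bolts L_c = 0.8125 − 0.6875/2 = 0.46875, R_n = min(1.2×0.46875×0.3125×65, 2.4×0.625×0.3125×65) = 11.426 kips/bolt; interior L_c = 2.0625 − 0.6875 = 1.375, R_n = 30.469 kips/bolt. φR_n = 0.75 × (2×11.426 + 6×30.469) = 154.2 kips.
Tension rupture (net): A_n = (4.625 − 2×0.75)×0.3125 = 0.97656 in² (U = 1.0, A_e = A_n). φR_n = 0.75 × 65 × 0.97656 = 47.6 kips.
Governing: min(198.8, 154.2, 47.6) = 47.6 kips → net-section rupture.

47.6 kips (net-section rupture governs)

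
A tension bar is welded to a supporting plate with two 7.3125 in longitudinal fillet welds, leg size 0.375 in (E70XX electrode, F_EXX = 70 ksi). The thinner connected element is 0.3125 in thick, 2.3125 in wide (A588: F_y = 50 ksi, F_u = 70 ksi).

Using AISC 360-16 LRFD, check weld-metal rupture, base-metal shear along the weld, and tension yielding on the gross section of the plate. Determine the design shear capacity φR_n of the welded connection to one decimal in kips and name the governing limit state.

Weld metal: throat = 0.707×0.375 = 0.26513 in, L = 2×7.3125 = 14.625 in. φR_n = 0.75 × 0.6 × 70 × 0.26513 × 14.625 = 122.1 kips.
Base metal shear (0.3125 in plate): yield φR_n = 1.0×0.6×50×0.3125×14.625 = 137.1 kips; rupture φR_n = 0.75×0.6×70×0.3125×14.625 = 144.0 kips; take 137.1 kips (yield).
Tension yield (gross): A_g = 2.3125×0.3125 = 0.72266 in². φR_n = 0.90 × 50 × 0.72266 = 32.5 kips.
Governing: min(122.1, 137.1, 32.5) = 32.5 kips → gross-section yield.

32.5 kips (gross-section yield governs)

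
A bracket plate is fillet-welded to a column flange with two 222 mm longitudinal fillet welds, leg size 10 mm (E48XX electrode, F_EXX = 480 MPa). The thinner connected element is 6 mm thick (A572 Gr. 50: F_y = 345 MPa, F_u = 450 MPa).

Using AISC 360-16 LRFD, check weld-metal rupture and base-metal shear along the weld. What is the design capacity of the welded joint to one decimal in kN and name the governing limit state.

Weld metal: throat = 0.707×10 = 7.07 mm, L = 2×222 = 444 mm. φR_n = 0.75 × 0.6 × 480 × 7.07 × 444 = 678.0 kN.
Base metal shear (6 mm plate): yield φR_n = 1.0×0.6×345×6×444 = 551.4 kN; rupture φR_n = 0.75×0.6×450×6×444 = 539.5 kN; take 539.5 kN (rupture).
Governing: min(678.0, 539.5) = 539.5 kN → base-metal shear.

539.5 kN (base-metal shear governs)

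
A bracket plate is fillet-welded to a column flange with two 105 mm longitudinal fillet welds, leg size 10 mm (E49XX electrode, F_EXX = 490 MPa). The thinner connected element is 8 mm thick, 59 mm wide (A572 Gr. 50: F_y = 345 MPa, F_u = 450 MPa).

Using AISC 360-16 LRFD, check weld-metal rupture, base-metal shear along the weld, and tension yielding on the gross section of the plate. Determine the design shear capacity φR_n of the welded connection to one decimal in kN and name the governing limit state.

Weld metal: throat = 0.707×10 = 7.07 mm, L = 2×105 = 210 mm. φR_n = 0.75 × 0.6 × 490 × 7.07 × 210 = 327.4 kN.
Base metal shear (8 mm plate): yield φR_n = 1.0×0.6×345×8×210 = 347.8 kN; rupture φR_n = 0.75×0.6×450×8×210 = 340.2 kN; take 340.2 kN (rupture).
Tension yield (gross): A_g = 59×8 = 472 mm². φR_n = 0.90 × 345 × 472 = 146.6 kN.
Governing: min(327.4, 340.2, 146.6) = 146.6 kN → gross-section yield.

146.6 kN (gross-section yield governs)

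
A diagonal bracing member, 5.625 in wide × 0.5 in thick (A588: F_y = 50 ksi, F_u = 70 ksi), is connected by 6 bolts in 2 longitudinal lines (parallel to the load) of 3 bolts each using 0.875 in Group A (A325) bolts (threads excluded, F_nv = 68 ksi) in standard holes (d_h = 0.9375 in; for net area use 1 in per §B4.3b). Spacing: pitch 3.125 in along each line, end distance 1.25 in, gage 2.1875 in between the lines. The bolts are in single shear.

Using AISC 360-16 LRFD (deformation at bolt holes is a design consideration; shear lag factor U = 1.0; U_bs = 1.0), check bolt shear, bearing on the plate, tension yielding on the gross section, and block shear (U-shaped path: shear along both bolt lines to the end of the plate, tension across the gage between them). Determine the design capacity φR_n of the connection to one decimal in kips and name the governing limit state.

Bolt shear: A_b = π(0.875)²/4 = 0.60132 in². φR_n = 0.75 × 68 × 0.60132 × 6 × 1 = 184.0 kips.
Bearing (0.5 in plate, F_u = 70 ksi): end bolts L_c = 1.25 − 0.9375/2 = 0.78125, R_n = min(1.2×0.78125×0.5×70, 2.4×0.875×0.5×70) = 32.813 kips/bolt; interior L_c = 3.125 − 0.9375 = 2.1875, R_n = 73.5 kips/bolt. φR_n = 0.75 × (2×32.813 + 4×73.5) = 269.7 kips.
Tension yield (gross): A_g = 5.625×0.5 = 2.8125 in². φR_n = 0.90 × 50 × 2.8125 = 126.6 kips.
Block shear: shear path 2×[1.25+2×3.125] = 2×7.5 in, A_gv = 7.5, A_nv = 2×(7.5 − 2.5×1)×0.5 = 5 in²; tension across gage: (2.1875 − 1×1)×0.5 = 0.59375 in². R_n = min(0.6×70×5, 0.6×50×7.5) + 1.0×70×0.59375 = min(210, 225) + 41.563 = 251.56 kips. φR_n = 0.75 × 251.56 = 188.7 kips.
Governing: min(184.0, 269.7, 126.6, 188.7) = 126.6 kips → gross-section yield.

126.6 kips (gross-section yield governs)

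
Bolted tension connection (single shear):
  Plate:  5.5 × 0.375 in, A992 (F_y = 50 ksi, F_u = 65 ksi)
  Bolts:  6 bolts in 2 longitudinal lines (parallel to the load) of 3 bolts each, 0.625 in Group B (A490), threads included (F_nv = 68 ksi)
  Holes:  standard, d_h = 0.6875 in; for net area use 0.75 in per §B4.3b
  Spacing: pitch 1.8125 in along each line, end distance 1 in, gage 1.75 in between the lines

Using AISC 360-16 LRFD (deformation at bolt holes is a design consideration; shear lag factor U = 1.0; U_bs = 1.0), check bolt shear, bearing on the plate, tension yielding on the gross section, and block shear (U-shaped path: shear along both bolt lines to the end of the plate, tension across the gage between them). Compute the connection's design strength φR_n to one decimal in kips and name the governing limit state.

78.6 kips (block shear governs)

Bolt shear: A_b = π(0.625)²/4 = 0.3068 in². φR_n = 0.75 × 68 × 0.3068 × 6 × 1 = 93.9 kips.
Bearing (0.375 in plate, F_u = 65 ksi): end bolts L_c = 1 − 0.6875/2 = 0.65625, R_n = min(1.2×0.65625×0.375×65, 2.4×0.625×0.375×65) = 19.195 kips/bolt; interior L_c = 1.8125 − 0.6875 = 1.125, R_n = 32.906 kips/bolt. φR_n = 0.75 × (2×19.195 + 4×32.906) = 127.5 kips.
Tension yield (gross): A_g = 5.5×0.375 = 2.0625 in². φR_n = 0.90 × 50 × 2.0625 = 92.8 kips.
Block shear: shear path 2×[1+2×1.8125] = 2×4.625 in, A_gv = 3.4688, A_nv = 2×(4.625 − 2.5×0.75)×0.375 = 2.0625 in²; tension across gage: (1.75 − 1×0.75)×0.375 = 0.375 in². R_n = min(0.6×65×2.0625, 0.6×50×3.4688) + 1.0×65×0.375 = min(80.438, 104.06) + 24.375 = 104.81 kips. φR_n = 0.75 × 104.81 = 78.6 kips.
Governing: min(93.9, 127.5, 92.8, 78.6) = 78.6 kips → block shear.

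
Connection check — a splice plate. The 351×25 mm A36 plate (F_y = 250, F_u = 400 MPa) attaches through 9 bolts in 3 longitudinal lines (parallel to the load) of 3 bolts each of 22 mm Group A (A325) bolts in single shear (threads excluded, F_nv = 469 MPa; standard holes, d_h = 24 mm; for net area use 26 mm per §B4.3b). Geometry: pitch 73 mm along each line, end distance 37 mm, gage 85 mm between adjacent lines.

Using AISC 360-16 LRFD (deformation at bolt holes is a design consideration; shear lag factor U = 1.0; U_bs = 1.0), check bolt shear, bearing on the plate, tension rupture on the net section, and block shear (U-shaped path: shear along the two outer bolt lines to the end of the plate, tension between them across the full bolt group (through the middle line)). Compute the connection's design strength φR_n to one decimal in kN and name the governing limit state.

Bolt shear: A_b = π(22)²/4 = 380.13 mm². φR_n = 0.75 × 469 × 380.13 × 9 × 1 = 1203.4 kN.
Bearing (25 mm plate, F_u = 400 MPa): end bolts L_c = 37 − 24/2 = 25, R_n = min(1.2×25×25×400, 2.4×22×25×400) = 300 kN/bolt; interior L_c = 73 − 24 = 49, R_n = 528 kN/bolt. φR_n = 0.75 × (3×300 + 6×528) = 3051.0 kN.
Tension rupture (net): A_n = (351 − 3×26)×25 = 6825 mm² (U = 1.0, A_e = A_n). φR_n = 0.75 × 400 × 6825 = 2047.5 kN.
Block shear: shear path 2×[37+2×73] = 2×183 mm, A_gv = 9150, A_nv = 2×(183 − 2.5×26)×25 = 5900 mm²; tension across gage: (170 − 2×26)×25 = 2950 mm². R_n = min(0.6×400×5900, 0.6×250×9150) + 1.0×400×2950 = min(1416, 1372.5) + 1180 = 2552.5 kN. φR_n = 0.75 × 2552.5 = 1914.4 kN.
Governing: min(1203.4, 3051.0, 2047.5, 1914.4) = 1203.4 kN → bolt shear.

1203.4 kN (bolt shear governs)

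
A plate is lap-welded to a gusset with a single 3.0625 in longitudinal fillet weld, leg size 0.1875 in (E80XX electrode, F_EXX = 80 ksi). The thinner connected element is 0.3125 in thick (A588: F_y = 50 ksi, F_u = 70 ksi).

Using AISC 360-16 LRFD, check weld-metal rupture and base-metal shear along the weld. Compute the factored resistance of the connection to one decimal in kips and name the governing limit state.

14.6 kips (weld metal governs)

Weld metal: throat = 0.707×0.1875 = 0.13256 in, L = 3.0625 in. φR_n = 0.75 × 0.6 × 80 × 0.13256 × 3.0625 = 14.6 kips.
Base metal shear (0.3125 in plate): yield φR_n = 1.0×0.6×50×0.3125×3.0625 = 28.7 kips; rupture φR_n = 0.75×0.6×70×0.3125×3.0625 = 30.1 kips; take 28.7 kips (yield).
Governing: min(14.6, 28.7) = 14.6 kips → weld metal.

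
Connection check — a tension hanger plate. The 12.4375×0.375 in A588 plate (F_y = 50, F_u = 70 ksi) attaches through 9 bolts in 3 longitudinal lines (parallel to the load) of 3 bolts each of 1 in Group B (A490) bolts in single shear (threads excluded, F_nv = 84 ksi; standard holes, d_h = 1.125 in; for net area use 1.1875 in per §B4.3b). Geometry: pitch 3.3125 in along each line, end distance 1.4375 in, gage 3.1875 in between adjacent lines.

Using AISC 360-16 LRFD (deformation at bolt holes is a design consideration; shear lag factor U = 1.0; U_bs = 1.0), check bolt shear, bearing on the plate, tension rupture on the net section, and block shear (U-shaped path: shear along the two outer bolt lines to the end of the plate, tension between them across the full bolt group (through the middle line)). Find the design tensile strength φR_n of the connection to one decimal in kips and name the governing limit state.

174.7 kips (net-section rupture governs)

Bolt shear: A_b = π(1)²/4 = 0.7854 in². φR_n = 0.75 × 84 × 0.7854 × 9 × 1 = 445.3 kips.
Bearing (0.375 in plate, F_u = 70 ksi): end bolts L_c = 1.4375 − 1.125/2 = 0.875, R_n = min(1.2×0.875×0.375×70, 2.4×1×0.375×70) = 27.563 kips/bolt; interior L_c = 3.3125 − 1.125 = 2.1875, R_n = 63 kips/bolt. φR_n = 0.75 × (3×27.563 + 6×63) = 345.5 kips.
Tension rupture (net): A_n = (12.4375 − 3×1.1875)×0.375 = 3.3281 in² (U = 1.0, A_e = A_n). φR_n = 0.75 × 70 × 3.3281 = 174.7 kips.
Block shear: shear path 2×[1.4375+2×3.3125] = 2×8.0625 in, A_gv = 6.0469, A_nv = 2×(8.0625 − 2.5×1.1875)×0.375 = 3.8203 in²; tension across gage: (6.375 − 2×1.1875)×0.375 = 1.5 in². R_n = min(0.6×70×3.8203, 0.6×50×6.0469) + 1.0×70×1.5 = min(160.45, 181.41) + 105 = 265.45 kips. φR_n = 0.75 × 265.45 = 199.1 kips.
Governing: min(445.3, 345.5, 174.7, 199.1) = 174.7 kips → net-section rupture.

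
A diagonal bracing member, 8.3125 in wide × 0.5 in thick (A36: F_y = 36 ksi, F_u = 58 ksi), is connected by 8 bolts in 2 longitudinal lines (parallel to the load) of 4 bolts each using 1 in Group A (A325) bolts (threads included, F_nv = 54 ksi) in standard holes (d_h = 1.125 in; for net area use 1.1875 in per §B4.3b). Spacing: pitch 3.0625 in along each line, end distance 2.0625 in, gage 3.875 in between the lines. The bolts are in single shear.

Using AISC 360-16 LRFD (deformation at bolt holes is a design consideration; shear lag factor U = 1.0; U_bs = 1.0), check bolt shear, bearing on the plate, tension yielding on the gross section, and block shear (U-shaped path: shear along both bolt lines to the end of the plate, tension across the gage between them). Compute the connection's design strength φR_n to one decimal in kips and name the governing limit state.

Bolt shear: A_b = π(1)²/4 = 0.7854 in². φR_n = 0.75 × 54 × 0.7854 × 8 × 1 = 254.5 kips.
Bearing (0.5 in plate, F_u = 58 ksi): end bolts L_c = 2.0625 − 1.125/2 = 1.5, R_n = min(1.2×1.5×0.5×58, 2.4×1×0.5×58) = 52.2 kips/bolt; interior L_c = 3.0625 − 1.125 = 1.9375, R_n = 67.425 kips/bolt. φR_n = 0.75 × (2×52.2 + 6×67.425) = 381.7 kips.
Tension yield (gross): A_g = 8.3125×0.5 = 4.1563 in². φR_n = 0.90 × 36 × 4.1563 = 134.7 kips.
Block shear: shear path 2×[2.0625+3×3.0625] = 2×11.25 in, A_gv = 11.25, A_nv = 2×(11.25 − 3.5×1.1875)×0.5 = 7.0938 in²; tension across gage: (3.875 − 1×1.1875)×0.5 = 1.3438 in². R_n = min(0.6×58×7.0938, 0.6×36×11.25) + 1.0×58×1.3438 = min(246.86, 243) + 77.94 = 320.94 kips. φR_n = 0.75 × 320.94 = 240.7 kips.
Governing: min(254.5, 381.7, 134.7, 240.7) = 134.7 kips → gross-section yield.

134.7 kips (gross-section yield governs)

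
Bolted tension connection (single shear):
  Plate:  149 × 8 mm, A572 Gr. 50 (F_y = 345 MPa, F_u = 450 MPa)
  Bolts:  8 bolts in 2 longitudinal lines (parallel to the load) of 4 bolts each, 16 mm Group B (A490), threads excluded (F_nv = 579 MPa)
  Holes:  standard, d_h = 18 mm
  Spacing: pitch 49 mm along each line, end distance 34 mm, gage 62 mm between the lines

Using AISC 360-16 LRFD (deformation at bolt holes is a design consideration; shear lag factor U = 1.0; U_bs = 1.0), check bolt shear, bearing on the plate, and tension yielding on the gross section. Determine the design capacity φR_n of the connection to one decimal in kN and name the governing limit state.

370.1 kN (gross-section yield governs)

Bolt shear: A_b = π(16)²/4 = 201.06 mm². φR_n = 0.75 × 579 × 201.06 × 8 × 1 = 698.5 kN.
Bearing (8 mm plate, F_u = 450 MPa): end bolts L_c = 34 − 18/2 = 25, R_n = min(1.2×25×8×450, 2.4×16×8×450) = 108 kN/bolt; interior L_c = 49 − 18 = 31, R_n = 133.92 kN/bolt. φR_n = 0.75 × (2×108 + 6×133.92) = 764.6 kN.
Tension yield (gross): A_g = 149×8 = 1192 mm². φR_n = 0.90 × 345 × 1192 = 370.1 kN.
Governing: min(698.5, 764.6, 370.1) = 370.1 kN → gross-section yield.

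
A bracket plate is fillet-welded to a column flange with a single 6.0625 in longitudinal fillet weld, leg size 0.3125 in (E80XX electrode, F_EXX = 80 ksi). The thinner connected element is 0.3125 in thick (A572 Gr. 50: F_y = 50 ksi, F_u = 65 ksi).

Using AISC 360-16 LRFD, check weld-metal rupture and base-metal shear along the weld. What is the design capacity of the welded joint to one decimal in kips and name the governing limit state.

Weld metal: throat = 0.707×0.3125 = 0.22094 in, L = 6.0625 in. φR_n = 0.75 × 0.6 × 80 × 0.22094 × 6.0625 = 48.2 kips.
Base metal shear (0.3125 in plate): yield φR_n = 1.0×0.6×50×0.3125×6.0625 = 56.8 kips; rupture φR_n = 0.75×0.6×65×0.3125×6.0625 = 55.4 kips; take 55.4 kips (rupture).
Governing: min(48.2, 55.4) = 48.2 kips → weld metal.

48.2 kips (weld metal governs)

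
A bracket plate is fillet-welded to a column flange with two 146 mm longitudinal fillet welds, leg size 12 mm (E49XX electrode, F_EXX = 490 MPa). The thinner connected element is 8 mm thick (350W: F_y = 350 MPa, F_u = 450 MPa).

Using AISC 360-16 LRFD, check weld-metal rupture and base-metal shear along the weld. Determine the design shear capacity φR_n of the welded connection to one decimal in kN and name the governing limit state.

473.0 kN (base-metal shear governs)

Weld metal: throat = 0.707×12 = 8.484 mm, L = 2×146 = 292 mm. φR_n = 0.75 × 0.6 × 490 × 8.484 × 292 = 546.3 kN.
Base metal shear (8 mm plate): yield φR_n = 1.0×0.6×350×8×292 = 490.6 kN; rupture φR_n = 0.75×0.6×450×8×292 = 473.0 kN; take 473.0 kN (rupture).
Governing: min(546.3, 473.0) = 473.0 kN → base-metal shear.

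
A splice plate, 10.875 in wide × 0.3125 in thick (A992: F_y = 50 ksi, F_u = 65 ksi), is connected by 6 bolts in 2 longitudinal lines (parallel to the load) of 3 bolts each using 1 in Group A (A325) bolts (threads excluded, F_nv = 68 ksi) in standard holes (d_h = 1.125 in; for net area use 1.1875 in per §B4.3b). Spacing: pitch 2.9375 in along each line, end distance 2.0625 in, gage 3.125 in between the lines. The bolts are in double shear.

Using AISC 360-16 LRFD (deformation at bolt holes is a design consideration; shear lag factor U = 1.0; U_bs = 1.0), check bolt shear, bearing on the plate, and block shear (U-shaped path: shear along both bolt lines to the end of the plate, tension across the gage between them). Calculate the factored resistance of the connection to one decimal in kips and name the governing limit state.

Bolt shear: A_b = π(1)²/4 = 0.7854 in². φR_n = 0.75 × 68 × 0.7854 × 6 × 2 = 480.7 kips.
Bearing (0.3125 in plate, F_u = 65 ksi): end bolts L_c = 2.0625 − 1.125/2 = 1.5, R_n = min(1.2×1.5×0.3125×65, 2.4×1×0.3125×65) = 36.563 kips/bolt; interior L_c = 2.9375 − 1.125 = 1.8125, R_n = 44.18 kips/bolt. φR_n = 0.75 × (2×36.563 + 4×44.18) = 187.4 kips.
Block shear: shear path 2×[2.0625+2×2.9375] = 2×7.9375 in, A_gv = 4.9609, A_nv = 2×(7.9375 − 2.5×1.1875)×0.3125 = 3.1055 in²; tension across gage: (3.125 − 1×1.1875)×0.3125 = 0.60547 in². R_n = min(0.6×65×3.1055, 0.6×50×4.9609) + 1.0×65×0.60547 = min(121.11, 148.83) + 39.356 = 160.47 kips. φR_n = 0.75 × 160.47 = 120.4 kips.
Governing: min(480.7, 187.4, 120.4) = 120.4 kips → block shear.

120.4 kips (block shear governs)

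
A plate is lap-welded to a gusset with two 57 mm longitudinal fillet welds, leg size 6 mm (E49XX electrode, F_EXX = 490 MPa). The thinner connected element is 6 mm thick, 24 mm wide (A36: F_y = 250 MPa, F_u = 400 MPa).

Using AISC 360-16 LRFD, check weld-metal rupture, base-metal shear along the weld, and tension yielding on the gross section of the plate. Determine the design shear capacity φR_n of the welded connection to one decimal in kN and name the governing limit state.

32.4 kN (gross-section yield governs)

Weld metal: throat = 0.707×6 = 4.242 mm, L = 2×57 = 114 mm. φR_n = 0.75 × 0.6 × 490 × 4.242 × 114 = 106.6 kN.
Base metal shear (6 mm plate): yield φR_n = 1.0×0.6×250×6×114 = 102.6 kN; rupture φR_n = 0.75×0.6×400×6×114 = 123.1 kN; take 102.6 kN (yield).
Tension yield (gross): A_g = 24×6 = 144 mm². φR_n = 0.90 × 250 × 144 = 32.4 kN.
Governing: min(106.6, 102.6, 32.4) = 32.4 kN → gross-section yield.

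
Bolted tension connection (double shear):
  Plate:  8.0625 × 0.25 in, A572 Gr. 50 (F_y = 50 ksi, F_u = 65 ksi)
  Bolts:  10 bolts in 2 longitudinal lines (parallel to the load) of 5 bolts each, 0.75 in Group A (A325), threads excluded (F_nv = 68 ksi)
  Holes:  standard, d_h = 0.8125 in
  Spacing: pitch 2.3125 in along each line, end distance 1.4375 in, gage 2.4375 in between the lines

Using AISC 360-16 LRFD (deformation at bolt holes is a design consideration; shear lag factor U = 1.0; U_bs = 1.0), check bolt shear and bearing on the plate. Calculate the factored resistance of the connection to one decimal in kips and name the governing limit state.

Bolt shear: A_b = π(0.75)²/4 = 0.44179 in². φR_n = 0.75 × 68 × 0.44179 × 10 × 2 = 450.6 kips.
Bearing (0.25 in plate, F_u = 65 ksi): end bolts L_c = 1.4375 − 0.8125/2 = 1.03125, R_n = min(1.2×1.03125×0.25×65, 2.4×0.75×0.25×65) = 20.109 kips/bolt; interior L_c = 2.3125 − 0.8125 = 1.5, R_n = 29.25 kips/bolt. φR_n = 0.75 × (2×20.109 + 8×29.25) = 205.7 kips.
Governing: min(450.6, 205.7) = 205.7 kips → bearing.

205.7 kips (bearing governs)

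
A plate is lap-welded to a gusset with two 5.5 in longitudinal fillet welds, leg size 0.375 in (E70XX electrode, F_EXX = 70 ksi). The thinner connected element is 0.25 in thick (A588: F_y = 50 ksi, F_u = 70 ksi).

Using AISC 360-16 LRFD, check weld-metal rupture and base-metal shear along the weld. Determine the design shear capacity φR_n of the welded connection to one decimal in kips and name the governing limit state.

82.5 kips (base-metal shear governs)

Weld metal: throat = 0.707×0.375 = 0.26513 in, L = 2×5.5 = 11 in. φR_n = 0.75 × 0.6 × 70 × 0.26513 × 11 = 91.9 kips.
Base metal shear (0.25 in plate): yield φR_n = 1.0×0.6×50×0.25×11 = 82.5 kips; rupture φR_n = 0.75×0.6×70×0.25×11 = 86.6 kips; take 82.5 kips (yield).
Governing: min(91.9, 82.5) = 82.5 kips → base-metal shear.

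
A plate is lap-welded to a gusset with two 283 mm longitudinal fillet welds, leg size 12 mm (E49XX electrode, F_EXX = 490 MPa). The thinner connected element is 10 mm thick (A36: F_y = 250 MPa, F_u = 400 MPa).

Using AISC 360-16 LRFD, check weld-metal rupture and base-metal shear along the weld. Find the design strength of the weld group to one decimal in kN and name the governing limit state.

849.0 kN (base-metal shear governs)

Weld metal: throat = 0.707×12 = 8.484 mm, L = 2×283 = 566 mm. φR_n = 0.75 × 0.6 × 490 × 8.484 × 566 = 1058.8 kN.
Base metal shear (10 mm plate): yield φR_n = 1.0×0.6×250×10×566 = 849.0 kN; rupture φR_n = 0.75×0.6×400×10×566 = 1018.8 kN; take 849.0 kN (yield).
Governing: min(1058.8, 849.0) = 849.0 kN → base-metal shear.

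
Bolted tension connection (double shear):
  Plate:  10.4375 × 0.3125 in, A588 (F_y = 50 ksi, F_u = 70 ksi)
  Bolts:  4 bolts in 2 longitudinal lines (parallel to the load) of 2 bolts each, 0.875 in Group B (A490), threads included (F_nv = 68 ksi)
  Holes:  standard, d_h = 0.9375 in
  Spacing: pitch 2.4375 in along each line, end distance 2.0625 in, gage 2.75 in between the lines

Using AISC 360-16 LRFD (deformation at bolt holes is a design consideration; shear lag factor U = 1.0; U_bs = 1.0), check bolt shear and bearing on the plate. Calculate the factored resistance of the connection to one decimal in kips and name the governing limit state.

121.8 kips (bearing governs)

Bolt shear: A_b = π(0.875)²/4 = 0.60132 in². φR_n = 0.75 × 68 × 0.60132 × 4 × 2 = 245.3 kips.
Bearing (0.3125 in plate, F_u = 70 ksi): end bolts L_c = 2.0625 − 0.9375/2 = 1.59375, R_n = min(1.2×1.59375×0.3125×70, 2.4×0.875×0.3125×70) = 41.836 kips/bolt; interior L_c = 2.4375 − 0.9375 = 1.5, R_n = 39.375 kips/bolt. φR_n = 0.75 × (2×41.836 + 2×39.375) = 121.8 kips.
Governing: min(245.3, 121.8) = 121.8 kips → bearing.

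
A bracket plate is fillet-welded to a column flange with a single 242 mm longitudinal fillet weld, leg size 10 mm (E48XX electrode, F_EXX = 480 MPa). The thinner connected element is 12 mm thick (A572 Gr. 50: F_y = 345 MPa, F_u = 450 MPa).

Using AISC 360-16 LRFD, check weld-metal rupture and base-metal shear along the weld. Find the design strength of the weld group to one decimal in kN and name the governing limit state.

369.6 kN (weld metal governs)

Weld metal: throat = 0.707×10 = 7.07 mm, L = 242 mm. φR_n = 0.75 × 0.6 × 480 × 7.07 × 242 = 369.6 kN.
Base metal shear (12 mm plate): yield φR_n = 1.0×0.6×345×12×242 = 601.1 kN; rupture φR_n = 0.75×0.6×450×12×242 = 588.1 kN; take 588.1 kN (rupture).
Governing: min(369.6, 588.1) = 369.6 kN → weld metal.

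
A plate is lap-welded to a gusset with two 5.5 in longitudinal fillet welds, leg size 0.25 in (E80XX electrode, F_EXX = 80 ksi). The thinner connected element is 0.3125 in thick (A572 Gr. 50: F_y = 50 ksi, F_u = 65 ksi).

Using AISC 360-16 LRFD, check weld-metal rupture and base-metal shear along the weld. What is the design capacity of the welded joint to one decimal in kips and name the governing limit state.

70.0 kips (weld metal governs)

Weld metal: throat = 0.707×0.25 = 0.17675 in, L = 2×5.5 = 11 in. φR_n = 0.75 × 0.6 × 80 × 0.17675 × 11 = 70.0 kips.
Base metal shear (0.3125 in plate): yield φR_n = 1.0×0.6×50×0.3125×11 = 103.1 kips; rupture φR_n = 0.75×0.6×65×0.3125×11 = 100.5 kips; take 100.5 kips (rupture).
Governing: min(70.0, 100.5) = 70.0 kips → weld metal.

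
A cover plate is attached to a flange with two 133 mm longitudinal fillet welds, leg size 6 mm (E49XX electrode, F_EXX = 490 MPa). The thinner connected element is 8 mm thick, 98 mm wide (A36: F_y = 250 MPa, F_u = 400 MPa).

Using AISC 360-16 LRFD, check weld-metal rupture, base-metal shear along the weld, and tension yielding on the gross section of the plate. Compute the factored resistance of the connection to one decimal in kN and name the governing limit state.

176.4 kN (gross-section yield governs)

Weld metal: throat = 0.707×6 = 4.242 mm, L = 2×133 = 266 mm. φR_n = 0.75 × 0.6 × 490 × 4.242 × 266 = 248.8 kN.
Base metal shear (8 mm plate): yield φR_n = 1.0×0.6×250×8×266 = 319.2 kN; rupture φR_n = 0.75×0.6×400×8×266 = 383.0 kN; take 319.2 kN (yield).
Tension yield (gross): A_g = 98×8 = 784 mm². φR_n = 0.90 × 250 × 784 = 176.4 kN.
Governing: min(248.8, 319.2, 176.4) = 176.4 kN → gross-section yield.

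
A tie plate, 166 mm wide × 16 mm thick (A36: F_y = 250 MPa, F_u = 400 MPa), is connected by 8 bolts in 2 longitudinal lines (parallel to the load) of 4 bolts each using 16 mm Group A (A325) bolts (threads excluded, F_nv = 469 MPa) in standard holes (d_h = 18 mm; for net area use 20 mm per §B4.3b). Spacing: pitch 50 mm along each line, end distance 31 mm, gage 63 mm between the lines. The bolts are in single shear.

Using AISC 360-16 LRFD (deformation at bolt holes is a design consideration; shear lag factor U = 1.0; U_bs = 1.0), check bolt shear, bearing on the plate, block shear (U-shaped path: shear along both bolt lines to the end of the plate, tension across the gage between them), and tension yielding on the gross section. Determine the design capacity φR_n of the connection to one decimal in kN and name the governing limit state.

Bolt shear: A_b = π(16)²/4 = 201.06 mm². φR_n = 0.75 × 469 × 201.06 × 8 × 1 = 565.8 kN.
Bearing (16 mm plate, F_u = 400 MPa): end bolts L_c = 31 − 18/2 = 22, R_n = min(1.2×22×16×400, 2.4×16×16×400) = 168.96 kN/bolt; interior L_c = 50 − 18 = 32, R_n = 245.76 kN/bolt. φR_n = 0.75 × (2×168.96 + 6×245.76) = 1359.4 kN.
Block shear: shear path 2×[31+3×50] = 2×181 mm, A_gv = 5792, A_nv = 2×(181 − 3.5×20)×16 = 3552 mm²; tension across gage: (63 − 1×20)×16 = 688 mm². R_n = min(0.6×400×3552, 0.6×250×5792) + 1.0×400×688 = min(852.48, 868.8) + 275.2 = 1127.7 kN. φR_n = 0.75 × 1127.7 = 845.8 kN.
Tension yield (gross): A_g = 166×16 = 2656 mm². φR_n = 0.90 × 250 × 2656 = 597.6 kN.
Governing: min(565.8, 1359.4, 845.8, 597.6) = 565.8 kN → bolt shear.

565.8 kN (bolt shear governs)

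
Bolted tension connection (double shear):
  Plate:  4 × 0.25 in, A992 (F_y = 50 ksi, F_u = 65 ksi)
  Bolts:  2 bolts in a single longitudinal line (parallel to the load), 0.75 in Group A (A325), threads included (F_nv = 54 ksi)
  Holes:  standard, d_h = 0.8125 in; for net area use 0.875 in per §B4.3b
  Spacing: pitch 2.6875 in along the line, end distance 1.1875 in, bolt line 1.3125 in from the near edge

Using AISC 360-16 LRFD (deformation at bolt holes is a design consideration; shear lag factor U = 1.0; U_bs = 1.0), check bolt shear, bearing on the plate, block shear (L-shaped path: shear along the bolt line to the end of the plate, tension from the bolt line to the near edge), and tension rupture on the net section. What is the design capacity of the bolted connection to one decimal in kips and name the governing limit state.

Bolt shear: A_b = π(0.75)²/4 = 0.44179 in². φR_n = 0.75 × 54 × 0.44179 × 2 × 2 = 71.6 kips.
Bearing (0.25 in plate, F_u = 65 ksi): end bolts L_c = 1.1875 − 0.8125/2 = 0.78125, R_n = min(1.2×0.78125×0.25×65, 2.4×0.75×0.25×65) = 15.234 kips/bolt; interior L_c = 2.6875 − 0.8125 = 1.875, R_n = 29.25 kips/bolt. φR_n = 0.75 × (1×15.234 + 1×29.25) = 33.4 kips.
Block shear: shear path 1×[1.1875+1×2.6875] = 1×3.875 in, A_gv = 0.96875, A_nv = 1×(3.875 − 1.5×0.875)×0.25 = 0.64063 in²; tension to near edge: (1.3125 − 0.5×0.875)×0.25 = 0.21875 in². R_n = min(0.6×65×0.64063, 0.6×50×0.96875) + 1.0×65×0.21875 = min(24.985, 29.063) + 14.219 = 39.204 kips. φR_n = 0.75 × 39.204 = 29.4 kips.
Tension rupture (net): A_n = (4 − 1×0.875)×0.25 = 0.78125 in² (U = 1.0, A_e = A_n). φR_n = 0.75 × 65 × 0.78125 = 38.1 kips.
Governing: min(71.6, 33.4, 29.4, 38.1) = 29.4 kips → block shear.

29.4 kips (block shear governs)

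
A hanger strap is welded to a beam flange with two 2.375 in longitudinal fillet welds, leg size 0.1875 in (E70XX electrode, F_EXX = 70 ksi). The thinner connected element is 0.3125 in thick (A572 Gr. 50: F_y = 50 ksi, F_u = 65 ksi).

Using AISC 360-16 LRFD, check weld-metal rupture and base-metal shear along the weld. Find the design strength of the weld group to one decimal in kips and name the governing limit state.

19.8 kips (weld metal governs)

Weld metal: throat = 0.707×0.1875 = 0.13256 in, L = 2×2.375 = 4.75 in. φR_n = 0.75 × 0.6 × 70 × 0.13256 × 4.75 = 19.8 kips.
Base metal shear (0.3125 in plate): yield φR_n = 1.0×0.6×50×0.3125×4.75 = 44.5 kips; rupture φR_n = 0.75×0.6×65×0.3125×4.75 = 43.4 kips; take 43.4 kips (rupture).
Governing: min(19.8, 43.4) = 19.8 kips → weld metal.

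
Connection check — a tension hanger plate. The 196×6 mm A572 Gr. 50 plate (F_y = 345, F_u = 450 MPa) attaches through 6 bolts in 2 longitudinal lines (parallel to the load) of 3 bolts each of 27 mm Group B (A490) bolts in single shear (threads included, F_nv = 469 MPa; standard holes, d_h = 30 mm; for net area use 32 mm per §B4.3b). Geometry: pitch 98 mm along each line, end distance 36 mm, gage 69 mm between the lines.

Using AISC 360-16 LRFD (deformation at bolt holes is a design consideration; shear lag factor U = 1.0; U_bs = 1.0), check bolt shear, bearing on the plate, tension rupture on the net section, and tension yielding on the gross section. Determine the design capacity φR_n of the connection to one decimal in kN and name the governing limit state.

Bolt shear: A_b = π(27)²/4 = 572.56 mm². φR_n = 0.75 × 469 × 572.56 × 6 × 1 = 1208.4 kN.
Bearing (6 mm plate, F_u = 450 MPa): end bolts L_c = 36 − 30/2 = 21, R_n = min(1.2×21×6×450, 2.4×27×6×450) = 68.04 kN/bolt; interior L_c = 98 − 30 = 68, R_n = 174.96 kN/bolt. φR_n = 0.75 × (2×68.04 + 4×174.96) = 626.9 kN.
Tension rupture (net): A_n = (196 − 2×32)×6 = 792 mm² (U = 1.0, A_e = A_n). φR_n = 0.75 × 450 × 792 = 267.3 kN.
Tension yield (gross): A_g = 196×6 = 1176 mm². φR_n = 0.90 × 345 × 1176 = 365.1 kN.
Governing: min(1208.4, 626.9, 267.3, 365.1) = 267.3 kN → net-section rupture.

267.3 kN (net-section rupture governs)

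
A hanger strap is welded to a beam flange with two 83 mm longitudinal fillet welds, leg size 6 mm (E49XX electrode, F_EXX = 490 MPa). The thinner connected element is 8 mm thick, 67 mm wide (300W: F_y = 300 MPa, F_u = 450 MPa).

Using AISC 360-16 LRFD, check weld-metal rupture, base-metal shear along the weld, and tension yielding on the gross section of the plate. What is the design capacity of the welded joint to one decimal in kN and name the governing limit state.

Weld metal: throat = 0.707×6 = 4.242 mm, L = 2×83 = 166 mm. φR_n = 0.75 × 0.6 × 490 × 4.242 × 166 = 155.3 kN.
Base metal shear (8 mm plate): yield φR_n = 1.0×0.6×300×8×166 = 239.0 kN; rupture φR_n = 0.75×0.6×450×8×166 = 268.9 kN; take 239.0 kN (yield).
Tension yield (gross): A_g = 67×8 = 536 mm². φR_n = 0.90 × 300 × 536 = 144.7 kN.
Governing: min(155.3, 239.0, 144.7) = 144.7 kN → gross-section yield.

144.7 kN (gross-section yield governs)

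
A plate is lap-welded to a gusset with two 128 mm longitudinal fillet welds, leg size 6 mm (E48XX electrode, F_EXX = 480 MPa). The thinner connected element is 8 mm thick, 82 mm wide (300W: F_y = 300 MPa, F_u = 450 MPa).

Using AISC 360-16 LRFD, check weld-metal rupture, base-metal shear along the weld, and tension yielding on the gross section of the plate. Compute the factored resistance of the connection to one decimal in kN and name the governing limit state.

Weld metal: throat = 0.707×6 = 4.242 mm, L = 2×128 = 256 mm. φR_n = 0.75 × 0.6 × 480 × 4.242 × 256 = 234.6 kN.
Base metal shear (8 mm plate): yield φR_n = 1.0×0.6×300×8×256 = 368.6 kN; rupture φR_n = 0.75×0.6×450×8×256 = 414.7 kN; take 368.6 kN (yield).
Tension yield (gross): A_g = 82×8 = 656 mm². φR_n = 0.90 × 300 × 656 = 177.1 kN.
Governing: min(234.6, 368.6, 177.1) = 177.1 kN → gross-section yield.

177.1 kN (gross-section yield governs)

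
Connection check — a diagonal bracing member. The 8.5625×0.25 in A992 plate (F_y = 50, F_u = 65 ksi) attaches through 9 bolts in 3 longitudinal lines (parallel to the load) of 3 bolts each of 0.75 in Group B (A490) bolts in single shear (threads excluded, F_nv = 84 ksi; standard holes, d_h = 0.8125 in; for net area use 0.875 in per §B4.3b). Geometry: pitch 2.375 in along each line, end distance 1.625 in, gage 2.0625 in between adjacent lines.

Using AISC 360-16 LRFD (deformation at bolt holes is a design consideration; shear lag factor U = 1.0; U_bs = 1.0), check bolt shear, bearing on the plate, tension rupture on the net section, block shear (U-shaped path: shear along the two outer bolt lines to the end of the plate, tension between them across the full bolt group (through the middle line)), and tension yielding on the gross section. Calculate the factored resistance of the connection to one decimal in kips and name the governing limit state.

72.4 kips (net-section rupture governs)

Bolt shear: A_b = π(0.75)²/4 = 0.44179 in². φR_n = 0.75 × 84 × 0.44179 × 9 × 1 = 250.5 kips.
Bearing (0.25 in plate, F_u = 65 ksi): end bolts L_c = 1.625 − 0.8125/2 = 1.21875, R_n = min(1.2×1.21875×0.25×65, 2.4×0.75×0.25×65) = 23.766 kips/bolt; interior L_c = 2.375 − 0.8125 = 1.5625, R_n = 29.25 kips/bolt. φR_n = 0.75 × (3×23.766 + 6×29.25) = 185.1 kips.
Tension rupture (net): A_n = (8.5625 − 3×0.875)×0.25 = 1.4844 in² (U = 1.0, A_e = A_n). φR_n = 0.75 × 65 × 1.4844 = 72.4 kips.
Block shear: shear path 2×[1.625+2×2.375] = 2×6.375 in, A_gv = 3.1875, A_nv = 2×(6.375 − 2.5×0.875)×0.25 = 2.0938 in²; tension across gage: (4.125 − 2×0.875)×0.25 = 0.59375 in². R_n = min(0.6×65×2.0938, 0.6×50×3.1875) + 1.0×65×0.59375 = min(81.658, 95.625) + 38.594 = 120.25 kips. φR_n = 0.75 × 120.25 = 90.2 kips.
Tension yield (gross): A_g = 8.5625×0.25 = 2.1406 in². φR_n = 0.90 × 50 × 2.1406 = 96.3 kips.
Governing: min(250.5, 185.1, 72.4, 90.2, 96.3) = 72.4 kips → net-section rupture.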